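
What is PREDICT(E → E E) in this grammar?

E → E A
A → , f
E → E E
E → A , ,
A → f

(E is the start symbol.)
PREDICT(E → E E) = (FIRST(RHS) \ {ε}) ∪ (FOLLOW(E) if ε ∈ FIRST(RHS), i.e. RHS ⇒* ε)
FIRST(E) = { ',', 'f' }
FIRST(E E) = { ',', 'f' }
ε ∉ FIRST(E E), so FOLLOW(E) is not added.
PREDICT(E → E E) = { ',', 'f' }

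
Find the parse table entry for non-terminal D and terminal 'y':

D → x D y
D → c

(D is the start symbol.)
Empty (error entry)

To find M[D, 'y'], we find productions for D where 'y' is in the predict set (PREDICT(N → α) = (FIRST(α) \ {ε}) ∪ (FOLLOW(N) if α ⇒* ε)).

D → x D y: PREDICT = { 'x' }
D → c: PREDICT = { 'c' }

M[D, 'y'] is empty (no production applies)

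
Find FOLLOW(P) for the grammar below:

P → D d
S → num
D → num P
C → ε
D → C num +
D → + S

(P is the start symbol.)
P is the start symbol, so $ ∈ FOLLOW(P).
In D → num P: P is at the end, add FOLLOW(D)

The FOLLOW sets referred to above (computed the same way, to a fixed point):
  FOLLOW(D) = { 'd' }

Taking the union: FOLLOW(P) = { $, 'd' }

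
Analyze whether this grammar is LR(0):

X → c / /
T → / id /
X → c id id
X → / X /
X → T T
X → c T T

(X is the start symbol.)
Yes, the grammar is LR(0)

Augment with X' → X and build the canonical LR(0) collection (I0 = CLOSURE({[X' → . X]}), then GOTO on every symbol after a dot until no new states appear). It has 17 states:
  I0: { [T → . / id /], [X → . / X /], [X → . T T], [X → . c / /], [X → . c T T], [X → . c id id], [X' → . X] }  — shift
  I1: { [T → . / id /], [T → / . id /], [X → . / X /], [X → . T T], [X → . c / /], [X → . c T T], [X → . c id id], [X → / . X /] }  — shift
  I2: { [T → . / id /], [X → T . T] }  — shift
  I3: { [X' → X .] }  — accept
  I4: { [T → . / id /], [X → c . / /], [X → c . T T], [X → c . id id] }  — shift
  I5: { [T → / . id /], [X → c / . /] }  — shift
  I6: { [T → . / id /], [X → c T . T] }  — shift
  I7: { [X → c id . id] }  — shift
  I8: { [X → c id id .] }  — reduce
  I9: { [T → / . id /] }  — shift
  I10: { [X → c T T .] }  — reduce
  I11: { [T → / id . /] }  — shift
  I12: { [T → / id / .] }  — reduce
  I13: { [X → c / / .] }  — reduce
  I14: { [X → T T .] }  — reduce
  I15: { [X → / X . /] }  — shift
  I16: { [X → / X / .] }  — reduce

Every state is either a pure shift/goto state or contains exactly one complete item and nothing to shift — no conflicts. The grammar is LR(0).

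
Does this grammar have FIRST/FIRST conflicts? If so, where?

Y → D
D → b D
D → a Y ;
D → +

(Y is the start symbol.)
No FIRST/FIRST conflicts.

Productions for D:
  D → b D: FIRST = { 'b' }
  D → a Y ;: FIRST = { 'a' }
  D → +: FIRST = { '+' }
Y has only one production, so no FIRST/FIRST conflict is possible there.

All alternatives of each non-terminal have pairwise disjoint FIRST sets.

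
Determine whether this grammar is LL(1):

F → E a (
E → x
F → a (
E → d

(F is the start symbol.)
Yes, the grammar is LL(1).

A grammar is LL(1) if for each non-terminal N with multiple productions, the predict sets of those productions are pairwise disjoint, where PREDICT(N → α) = (FIRST(α) \ {ε}) ∪ (FOLLOW(N) if α ⇒* ε).

Relevant sets:
  FIRST(E) = { 'd', 'x' }

For F:
  PREDICT(F → E a '(') = { 'd', 'x' }
  PREDICT(F → a '(') = { 'a' }
For E:
  PREDICT(E → x) = { 'x' }
  PREDICT(E → d) = { 'd' }

All predict sets are disjoint. The grammar IS LL(1).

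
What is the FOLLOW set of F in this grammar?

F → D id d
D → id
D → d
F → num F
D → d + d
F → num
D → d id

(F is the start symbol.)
{ $ }

To compute FOLLOW(F), find every occurrence of F on a right-hand side N → α F β: add FIRST(β) \ {ε}, and if β is empty or nullable also add FOLLOW(N). Iterate to a fixed point.

F is the start symbol, so $ ∈ FOLLOW(F).
In F → num F: F is at the end; this adds FOLLOW(F) to itself — nothing new

Taking the union: FOLLOW(F) = { $ }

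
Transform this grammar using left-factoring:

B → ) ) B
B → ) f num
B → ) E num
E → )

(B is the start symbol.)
Left-factoring transforms A → αβ₁ | αβ₂ into A → αA' and A' → β₁ | β₂
(α is the longest common prefix among the alternatives). Repeat until
no nonterminal has two alternatives with a common prefix.

Round 1: B has alternatives sharing prefix ')'. Introduce B': B → ) B'
  Add: B' → ) B
  Add: B' → f num
  Add: B' → E num

No remaining common prefixes — done.

Resulting grammar:
B → ) B'
B' → ) B
B' → f num
B' → E num
E → )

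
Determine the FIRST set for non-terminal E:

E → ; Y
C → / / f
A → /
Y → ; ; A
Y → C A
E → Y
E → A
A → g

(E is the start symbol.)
{ '/', ';', 'g' }

FIRST sets of the other non-terminals involved (by the same procedure, iterated to a fixed point):
  FIRST(Y) = { '/', ';' }
  FIRST(A) = { '/', 'g' }

From E → ; Y:
  - ';' is a terminal: add ';' and stop
From E → Y:
  - Y is a non-terminal: add FIRST(Y) \ {ε} = { '/', ';' }
    Y is not nullable, so stop
From E → A:
  - A is a non-terminal: add FIRST(A) \ {ε} = { '/', 'g' }
    A is not nullable, so stop

Collecting: FIRST(E) = { '/', ';', 'g' }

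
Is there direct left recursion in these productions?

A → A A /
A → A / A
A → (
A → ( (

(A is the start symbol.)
Yes, A is left-recursive

Direct left recursion occurs when N → N α for some non-terminal N (the right-hand side begins with the left-hand side itself).

A → A A /: LEFT RECURSIVE (starts with A)
A → A / A: LEFT RECURSIVE (starts with A)
A → (: starts with '('
A → ( (: starts with '('

The grammar has direct left recursion on: A.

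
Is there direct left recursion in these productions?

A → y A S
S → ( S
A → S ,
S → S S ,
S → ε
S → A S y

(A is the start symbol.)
Yes, S is left-recursive

A → y A S: starts with y
S → ( S: starts with '('
A → S ,: starts with S
S → S S ,: LEFT RECURSIVE (starts with S)
S → ε: starts with ε
S → A S y: starts with A

The grammar has direct left recursion on: S.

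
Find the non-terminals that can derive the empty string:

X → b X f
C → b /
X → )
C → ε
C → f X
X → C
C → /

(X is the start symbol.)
{ 'C', 'X' }

A non-terminal is nullable if it can derive ε (the empty string): either it has an ε-production, or it has a production whose right-hand side consists entirely of nullable non-terminals.

ε-productions: C → ε
So C is immediately nullable.
X → C: every symbol on the right is nullable, so X is nullable too.
Every non-terminal is now nullable.
Nullable = { 'C', 'X' }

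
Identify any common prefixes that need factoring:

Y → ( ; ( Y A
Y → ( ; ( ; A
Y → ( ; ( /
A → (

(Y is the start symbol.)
Yes, Y has productions with common prefix '( ; ('

Left-factoring is needed when two productions for the same non-terminal
share a common prefix on the right-hand side.

Productions for Y:
  Y → ( ; ( Y A
  Y → ( ; ( ; A
  Y → ( ; ( /

Found common prefix '( ; (' in productions for Y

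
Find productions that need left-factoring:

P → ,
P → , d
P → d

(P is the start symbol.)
Left-factoring is needed when two productions for the same non-terminal
share a common prefix on the right-hand side.

Productions for P:
  P → ,
  P → , d
  P → d

Found common prefix ',' in productions for P

Answer: Yes, P has productions with common prefix ','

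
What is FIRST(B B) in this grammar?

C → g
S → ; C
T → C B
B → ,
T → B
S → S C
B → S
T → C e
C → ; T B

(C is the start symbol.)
FIRST sets of the non-terminals involved (from the grammar, by fixed-point iteration):
  FIRST(B) = { ',', ';' }

To compute FIRST(B B), process the symbols left to right:
Symbol B is a non-terminal. Add FIRST(B) \ {ε} = { ',', ';' }
B is not nullable (ε ∉ FIRST(B)), so stop here.
FIRST(B B) = { ',', ';' }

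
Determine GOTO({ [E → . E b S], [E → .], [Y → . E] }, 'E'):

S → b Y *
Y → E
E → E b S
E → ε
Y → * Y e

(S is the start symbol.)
{ [E → E . b S], [Y → E .] }

GOTO(I, 'E') = CLOSURE({ [A → αX.β] : [A → α.Xβ] ∈ I, X = 'E' })

Items with dot before 'E', with the dot advanced:
  [E → . E b S] → [E → E . b S]
  [Y → . E] → [Y → E .]
Closure adds nothing (no advanced item has the dot before a non-terminal).

GOTO = { [E → E . b S], [Y → E .] }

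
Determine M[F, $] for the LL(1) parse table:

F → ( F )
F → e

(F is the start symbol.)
Empty (error entry)

To find M[F, $], we find productions for F where $ is in the predict set (PREDICT(N → α) = (FIRST(α) \ {ε}) ∪ (FOLLOW(N) if α ⇒* ε)).

F → ( F ): PREDICT = { '(' }
F → e: PREDICT = { 'e' }

M[F, $] is empty (no production applies)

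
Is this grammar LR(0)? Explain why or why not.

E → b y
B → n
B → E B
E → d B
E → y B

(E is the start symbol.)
A grammar is LR(0) if no state in the canonical LR(0) collection has:
  - both a shift item (dot before a terminal) and a complete item (shift-reduce conflict), or
  - two or more complete items (reduce-reduce conflict; the accept item [E' → E .] counts as a complete item here).

Augment with E' → E and build the canonical LR(0) collection (I0 = CLOSURE({[E' → . E]}), then GOTO on every symbol after a dot until no new states appear). It has 11 states:
  I0: { [E → . b y], [E → . d B], [E → . y B], [E' → . E] }  — shift
  I1: { [E' → E .] }  — accept
  I2: { [E → b . y] }  — shift
  I3: { [B → . E B], [B → . n], [E → . b y], [E → . d B], [E → . y B], [E → d . B] }  — shift
  I4: { [B → . E B], [B → . n], [E → . b y], [E → . d B], [E → . y B], [E → y . B] }  — shift
  I5: { [E → y B .] }  — reduce
  I6: { [B → . E B], [B → . n], [B → E . B], [E → . b y], [E → . d B], [E → . y B] }  — shift
  I7: { [B → n .] }  — reduce
  I8: { [B → E B .] }  — reduce
  I9: { [E → d B .] }  — reduce
  I10: { [E → b y .] }  — reduce

Every state is either a pure shift/goto state or contains exactly one complete item and nothing to shift — no conflicts. The grammar is LR(0).

Answer: Yes, the grammar is LR(0)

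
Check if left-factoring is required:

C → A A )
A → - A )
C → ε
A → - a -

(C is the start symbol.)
Left-factoring is needed when two productions for the same non-terminal
share a common prefix on the right-hand side.

Productions for C:
  C → A A )
  C → ε
Productions for A:
  A → - A )
  A → - a -

Found common prefix '-' in productions for A

Answer: Yes, A has productions with common prefix '-'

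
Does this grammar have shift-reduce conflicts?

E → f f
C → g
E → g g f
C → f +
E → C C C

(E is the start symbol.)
Augment with E' → E and build the canonical LR(0) collection (I0 = CLOSURE({[E' → . E]}), then GOTO on every symbol after a dot until no new states appear). It has 13 states:
  I0: { [C → . f +], [C → . g], [E → . C C C], [E → . f f], [E → . g g f], [E' → . E] }  — shift
  I1: { [C → . f +], [C → . g], [E → C . C C] }  — shift
  I2: { [E' → E .] }  — accept
  I3: { [C → f . +], [E → f . f] }  — shift
  I4: { [C → g .], [E → g . g f] }  — shift, reduce
  I5: { [E → g g . f] }  — shift
  I6: { [E → g g f .] }  — reduce
  I7: { [C → f + .] }  — reduce
  I8: { [E → f f .] }  — reduce
  I9: { [C → . f +], [C → . g], [E → C C . C] }  — shift
  I10: { [C → f . +] }  — shift
  I11: { [C → g .] }  — reduce
  I12: { [E → C C C .] }  — reduce

I4 contains reduce item [C → g .] and shift item [E → g . g f] — shift-reduce conflict.

Answer: Yes — I4: [C → g .] vs [E → g . g f]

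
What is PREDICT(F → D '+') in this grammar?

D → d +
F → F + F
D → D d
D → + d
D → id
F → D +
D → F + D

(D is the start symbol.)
PREDICT(F → D '+') = (FIRST(RHS) \ {ε}) ∪ (FOLLOW(F) if ε ∈ FIRST(RHS), i.e. RHS ⇒* ε)
FIRST(D) = { '+', 'd', 'id' }
FIRST(D '+') = { '+', 'd', 'id' }
ε ∉ FIRST(D '+'), so FOLLOW(F) is not added.
PREDICT(F → D '+') = { '+', 'd', 'id' }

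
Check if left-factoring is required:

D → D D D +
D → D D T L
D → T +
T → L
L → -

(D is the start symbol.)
Yes, D has productions with common prefix 'D D'

Left-factoring is needed when two productions for the same non-terminal
share a common prefix on the right-hand side.

Productions for D:
  D → D D D +
  D → D D T L
  D → T +

Found common prefix 'D D' in productions for D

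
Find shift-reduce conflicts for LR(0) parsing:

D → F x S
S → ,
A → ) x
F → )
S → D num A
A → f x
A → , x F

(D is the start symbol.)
No shift-reduce conflicts

Augment with D' → D and build the canonical LR(0) collection (I0 = CLOSURE({[D' → . D]}), then GOTO on every symbol after a dot until no new states appear). It has 17 states:
  I0: { [D → . F x S], [D' → . D], [F → . )] }  — shift
  I1: { [F → ) .] }  — reduce
  I2: { [D' → D .] }  — accept
  I3: { [D → F . x S] }  — shift
  I4: { [D → . F x S], [D → F x . S], [F → . )], [S → . ,], [S → . D num A] }  — shift
  I5: { [S → , .] }  — reduce
  I6: { [S → D . num A] }  — shift
  I7: { [D → F x S .] }  — reduce
  I8: { [A → . ) x], [A → . , x F], [A → . f x], [S → D num . A] }  — shift
  I9: { [A → ) . x] }  — shift
  I10: { [A → , . x F] }  — shift
  I11: { [S → D num A .] }  — reduce
  I12: { [A → f . x] }  — shift
  I13: { [A → f x .] }  — reduce
  I14: { [A → , x . F], [F → . )] }  — shift
  I15: { [A → , x F .] }  — reduce
  I16: { [A → ) x .] }  — reduce

No state contains both a complete item and a shift item.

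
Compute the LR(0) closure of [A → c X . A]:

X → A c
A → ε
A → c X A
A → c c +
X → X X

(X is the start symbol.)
To compute CLOSURE, for each item [A → α.Bβ] where B is a non-terminal, add [B → .γ] for all productions B → γ; repeat for the newly added items until nothing changes.

Start with: [A → c X . A]
  [A → c X . A] has the dot before A: add [A → .], [A → . c X A], [A → . c c +]
No further items can be added.

CLOSURE = { [A → . c X A], [A → . c c +], [A → .], [A → c X . A] }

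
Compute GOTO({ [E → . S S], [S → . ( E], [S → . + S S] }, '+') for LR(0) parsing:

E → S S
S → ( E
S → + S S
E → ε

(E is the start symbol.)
{ [S → + . S S], [S → . ( E], [S → . + S S] }

GOTO(I, '+') = CLOSURE({ [A → αX.β] : [A → α.Xβ] ∈ I, X = '+' })

Items with dot before '+', with the dot advanced:
  [S → . + S S] → [S → + . S S]
Closure of the advanced items:
  [S → + . S S] has the dot before S: add [S → . ( E], [S → . + S S]

GOTO = { [S → + . S S], [S → . ( E], [S → . + S S] }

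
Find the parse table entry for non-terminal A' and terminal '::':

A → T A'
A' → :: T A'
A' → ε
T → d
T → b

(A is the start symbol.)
To find M[A', '::'], we find productions for A' where '::' is in the predict set (PREDICT(N → α) = (FIRST(α) \ {ε}) ∪ (FOLLOW(N) if α ⇒* ε)).

Relevant sets:
  FOLLOW(A') = { $ }

A' → :: T A': PREDICT = { '::' }
  '::' is in predict set, so this production goes in M[A', '::']
A' → ε: PREDICT = { $ }

M[A', '::'] = A' → :: T A'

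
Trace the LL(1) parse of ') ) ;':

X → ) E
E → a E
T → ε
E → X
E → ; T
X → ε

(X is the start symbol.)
Stack is shown with the top on the left.

Stack  Input    Action
----------------------
X $    ) ) ; $  output X → ) E
) E $  ) ) ; $  match ')'
E $    ) ; $    output E → X
X $    ) ; $    output X → ) E
) E $  ) ; $    match ')'
E $    ; $      output E → ; T
; T $  ; $      match ';'
T $    $        output T → ε
$      $        accept

The string is accepted.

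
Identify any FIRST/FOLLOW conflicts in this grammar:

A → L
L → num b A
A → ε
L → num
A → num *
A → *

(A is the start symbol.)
A FIRST/FOLLOW conflict occurs when a non-terminal N has a nullable alternative N → β (β ⇒* ε) and another alternative N → α with FIRST(α) ∩ FOLLOW(N) ≠ ∅: on such a lookahead the parser cannot decide between expanding α and letting N vanish via β.

Nullable non-terminals: A.
FIRST sets used below: FIRST(L) = { 'num' }

A: nullable alternative(s) A → ε; FOLLOW(A) = { $ }
  A → L: FIRST \ {ε} = { 'num' } — disjoint from FOLLOW(A)
  A → ε: FIRST \ {ε} = { } — this is the only nullable alternative, skip
  A → num *: FIRST \ {ε} = { 'num' } — disjoint from FOLLOW(A)
  A → *: FIRST \ {ε} = { '*' } — disjoint from FOLLOW(A)

L has no nullable alternative, so no FIRST/FOLLOW check is needed there.

No FIRST/FOLLOW conflicts found.

Answer: No FIRST/FOLLOW conflicts.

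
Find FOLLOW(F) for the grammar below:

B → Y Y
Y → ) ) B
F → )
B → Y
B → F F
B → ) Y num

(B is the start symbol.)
In B → F F: F is followed by F, add FIRST(F) \ {ε} = { ')' }
In B → F F: F is at the end, add FOLLOW(B)

The FOLLOW sets referred to above (computed the same way, to a fixed point):
  FOLLOW(B) = { $, ')', 'num' }

Taking the union: FOLLOW(F) = { $, ')', 'num' }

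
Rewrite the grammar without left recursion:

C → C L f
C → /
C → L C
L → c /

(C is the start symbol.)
C is directly left-recursive. The standard transformation for
  A → A α₁ | ... | A α_m | β₁ | ... | β_n
is
  A  → β₁ A' | ... | β_n A'
  A' → α₁ A' | ... | α_m A' | ε

C → / becomes C → / C'
C → L C becomes C → L C C'
C → C L f becomes C' → L f C'
Add C' → ε

Productions for other non-terminals are unchanged:
  L → c /

Resulting grammar:
C → / C'
C → L C C'
C' → L f C'
C' → ε
L → c /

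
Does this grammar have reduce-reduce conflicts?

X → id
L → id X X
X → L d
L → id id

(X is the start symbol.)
Augment with X' → X and build the canonical LR(0) collection (I0 = CLOSURE({[X' → . X]}), then GOTO on every symbol after a dot until no new states appear). It has 8 states:
  I0: { [L → . id X X], [L → . id id], [X → . L d], [X → . id], [X' → . X] }  — shift
  I1: { [X → L . d] }  — shift
  I2: { [X' → X .] }  — accept
  I3: { [L → . id X X], [L → . id id], [L → id . X X], [L → id . id], [X → . L d], [X → . id], [X → id .] }  — shift, reduce
  I4: { [L → . id X X], [L → . id id], [L → id X . X], [X → . L d], [X → . id] }  — shift
  I5: { [L → . id X X], [L → . id id], [L → id . X X], [L → id . id], [L → id id .], [X → . L d], [X → . id], [X → id .] }  — shift, 2 reduces
  I6: { [L → id X X .] }  — reduce
  I7: { [X → L d .] }  — reduce

I5 contains complete items [L → id id .], [X → id .] — reduce-reduce conflict.

Answer: Yes — I5: [L → id id .] vs [X → id .]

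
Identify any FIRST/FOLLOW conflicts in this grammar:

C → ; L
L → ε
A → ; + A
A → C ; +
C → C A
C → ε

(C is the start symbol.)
Yes. C → ';' L with FOLLOW(C) on { ';' }; C → C A with FOLLOW(C) on { ';' }

A FIRST/FOLLOW conflict occurs when a non-terminal N has a nullable alternative N → β (β ⇒* ε) and another alternative N → α with FIRST(α) ∩ FOLLOW(N) ≠ ∅: on such a lookahead the parser cannot decide between expanding α and letting N vanish via β.

Nullable non-terminals: C, L.
FIRST sets used below: FIRST(C) = { ';', ε }, FIRST(A) = { ';' }

C: nullable alternative(s) C → ε; FOLLOW(C) = { $, ';' }
  C → ; L: FIRST \ {ε} = { ';' } — overlaps FOLLOW(C) on { ';' }: CONFLICT
  C → C A: FIRST \ {ε} = { ';' } — overlaps FOLLOW(C) on { ';' }: CONFLICT
  C → ε: FIRST \ {ε} = { } — this is the only nullable alternative, skip
L has a nullable alternative but only one production, so nothing to check.

A has no nullable alternative, so no FIRST/FOLLOW check is needed there.

So the grammar has 2 FIRST/FOLLOW conflicts (marked CONFLICT above).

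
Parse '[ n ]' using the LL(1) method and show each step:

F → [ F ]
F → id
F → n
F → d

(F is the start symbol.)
Stack is shown with the top on the left.

Stack    Input    Action
------------------------
F $      [ n ] $  output F → [ F ]
[ F ] $  [ n ] $  match '['
F ] $    n ] $    output F → n
n ] $    n ] $    match 'n'
] $      ] $      match ']'
$        $        accept

The string is accepted.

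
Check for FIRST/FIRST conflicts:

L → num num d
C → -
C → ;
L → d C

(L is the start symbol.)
Productions for L:
  L → num num d: FIRST = { 'num' }
  L → d C: FIRST = { 'd' }
Productions for C:
  C → -: FIRST = { '-' }
  C → ;: FIRST = { ';' }

All alternatives of each non-terminal have pairwise disjoint FIRST sets.

Answer: No FIRST/FIRST conflicts.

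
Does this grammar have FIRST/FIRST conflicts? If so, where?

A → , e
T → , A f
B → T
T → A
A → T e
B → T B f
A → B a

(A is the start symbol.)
Yes. A → ',' e / A → T e on { ',' }; A → ',' e / A → B a on { ',' }; A → T e / A → B a on { ',' }; T → ',' A f / T → A on { ',' }; B → T / B → T B f on { ',' }

FIRST sets of the non-terminals at (or reachable through a nullable prefix from) the front of some alternative:
  FIRST(T) = { ',' }
  FIRST(B) = { ',' }
  FIRST(A) = { ',' }

Productions for A:
  A → , e: FIRST = { ',' }
  A → T e: FIRST = { ',' }
  A → B a: FIRST = { ',' }
Productions for T:
  T → , A f: FIRST = { ',' }
  T → A: FIRST = { ',' }
Productions for B:
  B → T: FIRST = { ',' }
  B → T B f: FIRST = { ',' }

Conflict for A: A → , e and A → T e
  Overlap: { ',' }
Conflict for A: A → , e and A → B a
  Overlap: { ',' }
Conflict for A: A → T e and A → B a
  Overlap: { ',' }
Conflict for T: T → , A f and T → A
  Overlap: { ',' }
Conflict for B: B → T and B → T B f
  Overlap: { ',' }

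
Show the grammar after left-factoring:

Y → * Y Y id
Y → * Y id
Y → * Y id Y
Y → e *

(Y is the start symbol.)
Y → * Y Y'
Y' → Y id
Y' → id Y''
Y'' → ε
Y'' → Y
Y → e *

Left-factoring transforms A → αβ₁ | αβ₂ into A → αA' and A' → β₁ | β₂
(α is the longest common prefix among the alternatives). Repeat until
no nonterminal has two alternatives with a common prefix.

Round 1: Y has alternatives sharing prefix '* Y'. Introduce Y': Y → * Y Y'
  Add: Y' → Y id
  Add: Y' → id
  Add: Y' → id Y

Round 2: Y' has alternatives sharing prefix 'id'. Introduce Y'': Y' → id Y''
  Add: Y'' → ε
  Add: Y'' → Y

No remaining common prefixes — done.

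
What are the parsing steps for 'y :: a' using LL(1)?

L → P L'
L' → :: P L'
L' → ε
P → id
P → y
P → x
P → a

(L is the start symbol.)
LL(1) parsing maintains a stack (initially the start symbol over $) and the input. At each step: if the stack top is a terminal, match it against the current input token; if it is a non-terminal N, replace it with the RHS of M[N, lookahead] (the unique production whose predict set contains the lookahead).

Stack is shown with the top on the left.

Stack      Input     Action
---------------------------
L $        y :: a $  output L → P L'
P L' $     y :: a $  output P → y
y L' $     y :: a $  match 'y'
L' $       :: a $    output L' → :: P L'
:: P L' $  :: a $    match '::'
P L' $     a $       output P → a
a L' $     a $       match 'a'
L' $       $         output L' → ε
$          $         accept

The string is accepted.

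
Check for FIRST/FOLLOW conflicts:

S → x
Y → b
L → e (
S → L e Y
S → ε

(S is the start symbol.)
No FIRST/FOLLOW conflicts.

Nullable non-terminals: S.
FIRST sets used below: FIRST(L) = { 'e' }

S: nullable alternative(s) S → ε; FOLLOW(S) = { $ }
  S → x: FIRST \ {ε} = { 'x' } — disjoint from FOLLOW(S)
  S → L e Y: FIRST \ {ε} = { 'e' } — disjoint from FOLLOW(S)
  S → ε: FIRST \ {ε} = { } — this is the only nullable alternative, skip

L, Y have no nullable alternative, so no FIRST/FOLLOW check is needed there.

No FIRST/FOLLOW conflicts found.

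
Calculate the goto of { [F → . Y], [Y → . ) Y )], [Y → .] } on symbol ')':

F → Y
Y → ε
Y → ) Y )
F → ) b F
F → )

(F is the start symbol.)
GOTO(I, ')') = CLOSURE({ [A → αX.β] : [A → α.Xβ] ∈ I, X = ')' })

Items with dot before ')', with the dot advanced:
  [Y → . ) Y )] → [Y → ) . Y )]
Closure of the advanced items:
  [Y → ) . Y )] has the dot before Y: add [Y → .], [Y → . ) Y )]

GOTO = { [Y → ) . Y )], [Y → . ) Y )], [Y → .] }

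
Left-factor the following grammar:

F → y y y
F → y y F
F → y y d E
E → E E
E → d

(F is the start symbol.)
Left-factoring transforms A → αβ₁ | αβ₂ into A → αA' and A' → β₁ | β₂
(α is the longest common prefix among the alternatives). Repeat until
no nonterminal has two alternatives with a common prefix.

Round 1: F has alternatives sharing prefix 'y y'. Introduce F': F → y y F'
  Add: F' → y
  Add: F' → F
  Add: F' → d E

No remaining common prefixes — done.

Resulting grammar:
F → y y F'
F' → y
F' → F
F' → d E
E → E E
E → d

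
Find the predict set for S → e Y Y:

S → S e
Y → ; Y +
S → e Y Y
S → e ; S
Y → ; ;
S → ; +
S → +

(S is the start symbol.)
PREDICT(S → e Y Y) = (FIRST(RHS) \ {ε}) ∪ (FOLLOW(S) if ε ∈ FIRST(RHS), i.e. RHS ⇒* ε)
FIRST(e Y Y) = { 'e' }
ε ∉ FIRST(e Y Y), so FOLLOW(S) is not added.
PREDICT(S → e Y Y) = { 'e' }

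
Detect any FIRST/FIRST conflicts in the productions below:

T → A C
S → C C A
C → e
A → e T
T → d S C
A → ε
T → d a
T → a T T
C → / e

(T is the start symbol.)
A FIRST/FIRST conflict occurs when two productions N → α and N → β for the same non-terminal have FIRST(α) ∩ FIRST(β) ≠ ∅ (with ε ∈ FIRST of a nullable right-hand side, so two nullable alternatives also conflict).

FIRST sets of the non-terminals at (or reachable through a nullable prefix from) the front of some alternative:
  FIRST(A) = { 'e', ε }
  FIRST(C) = { '/', 'e' }

Productions for T:
  T → A C: FIRST = { '/', 'e' }
  T → d S C: FIRST = { 'd' }
  T → d a: FIRST = { 'd' }
  T → a T T: FIRST = { 'a' }
Productions for C:
  C → e: FIRST = { 'e' }
  C → / e: FIRST = { '/' }
Productions for A:
  A → e T: FIRST = { 'e' }
  A → ε: FIRST = { ε }
S has only one production, so no FIRST/FIRST conflict is possible there.

Conflict for T: T → d S C and T → d a
  Overlap: { 'd' }

Answer: Yes. T → d S C / T → d a on { 'd' }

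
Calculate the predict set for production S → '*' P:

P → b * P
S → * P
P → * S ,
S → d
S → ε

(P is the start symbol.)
{ '*' }

PREDICT(S → '*' P) = (FIRST(RHS) \ {ε}) ∪ (FOLLOW(S) if ε ∈ FIRST(RHS), i.e. RHS ⇒* ε)
FIRST('*' P) = { '*' }
ε ∉ FIRST('*' P), so FOLLOW(S) is not added.
PREDICT(S → '*' P) = { '*' }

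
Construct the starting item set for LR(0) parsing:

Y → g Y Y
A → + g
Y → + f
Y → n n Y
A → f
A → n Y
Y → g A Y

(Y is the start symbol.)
{ [Y → . + f], [Y → . g A Y], [Y → . g Y Y], [Y → . n n Y], [Y' → . Y] }

First, augment the grammar with Y' → Y
I₀ = CLOSURE({ [Y' → . Y] }):
  [Y' → . Y] has the dot before Y: add [Y → . g Y Y], [Y → . + f], [Y → . n n Y], [Y → . g A Y]
No further items can be added.

I₀ = { [Y → . + f], [Y → . g A Y], [Y → . g Y Y], [Y → . n n Y], [Y' → . Y] }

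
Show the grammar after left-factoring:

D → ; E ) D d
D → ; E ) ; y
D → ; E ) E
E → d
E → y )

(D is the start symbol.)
D → ; E ) D'
D' → D d
D' → ; y
D' → E
E → d
E → y )

Left-factoring transforms A → αβ₁ | αβ₂ into A → αA' and A' → β₁ | β₂
(α is the longest common prefix among the alternatives). Repeat until
no nonterminal has two alternatives with a common prefix.

Round 1: D has alternatives sharing prefix '; E )'. Introduce D': D → ; E ) D'
  Add: D' → D d
  Add: D' → ; y
  Add: D' → E

No remaining common prefixes — done.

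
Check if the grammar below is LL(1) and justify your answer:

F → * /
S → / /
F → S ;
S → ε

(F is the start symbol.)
Relevant sets:
  FIRST(S) = { '/', ε }
  FOLLOW(S) = { ';' }

For F:
  PREDICT(F → '*' '/') = { '*' }
  PREDICT(F → S ';') = { '/', ';' }
For S:
  PREDICT(S → '/' '/') = { '/' }
  PREDICT(S → ε) = { ';' }

All predict sets are disjoint. The grammar IS LL(1).

Answer: Yes, the grammar is LL(1).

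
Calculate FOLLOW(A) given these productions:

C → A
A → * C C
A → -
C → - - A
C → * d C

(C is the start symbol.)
{ $, '*', '-' }

To compute FOLLOW(A), find every occurrence of A on a right-hand side N → α A β: add FIRST(β) \ {ε}, and if β is empty or nullable also add FOLLOW(N). Iterate to a fixed point.

In C → A: A is at the end, add FOLLOW(C)
In C → - - A: A is at the end, add FOLLOW(C)

The FOLLOW sets referred to above (computed the same way, to a fixed point):
  FOLLOW(C) = { $, '*', '-' }

Taking the union: FOLLOW(A) = { $, '*', '-' }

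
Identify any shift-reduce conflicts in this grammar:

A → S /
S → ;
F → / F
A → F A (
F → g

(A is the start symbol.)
No shift-reduce conflicts

Augment with A' → A and build the canonical LR(0) collection (I0 = CLOSURE({[A' → . A]}), then GOTO on every symbol after a dot until no new states appear). It has 11 states:
  I0: { [A → . F A (], [A → . S /], [A' → . A], [F → . / F], [F → . g], [S → . ;] }  — shift
  I1: { [F → . / F], [F → . g], [F → / . F] }  — shift
  I2: { [S → ; .] }  — reduce
  I3: { [A' → A .] }  — accept
  I4: { [A → . F A (], [A → . S /], [A → F . A (], [F → . / F], [F → . g], [S → . ;] }  — shift
  I5: { [A → S . /] }  — shift
  I6: { [F → g .] }  — reduce
  I7: { [A → S / .] }  — reduce
  I8: { [A → F A . (] }  — shift
  I9: { [A → F A ( .] }  — reduce
  I10: { [F → / F .] }  — reduce

No state contains both a complete item and a shift item.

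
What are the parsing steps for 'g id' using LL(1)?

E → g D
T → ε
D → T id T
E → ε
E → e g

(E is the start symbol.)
Stack is shown with the top on the left.

Stack     Input   Action
------------------------
E $       g id $  output E → g D
g D $     g id $  match 'g'
D $       id $    output D → T id T
T id T $  id $    output T → ε
id T $    id $    match 'id'
T $       $       output T → ε
$         $       accept

The string is accepted.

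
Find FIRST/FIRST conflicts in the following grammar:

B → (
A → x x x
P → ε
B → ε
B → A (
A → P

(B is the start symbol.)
Yes. B → '(' / B → A '(' on { '(' }

A FIRST/FIRST conflict occurs when two productions N → α and N → β for the same non-terminal have FIRST(α) ∩ FIRST(β) ≠ ∅ (with ε ∈ FIRST of a nullable right-hand side, so two nullable alternatives also conflict).

FIRST sets of the non-terminals at (or reachable through a nullable prefix from) the front of some alternative:
  FIRST(A) = { 'x', ε }
  FIRST(P) = { ε }

Productions for B:
  B → (: FIRST = { '(' }
  B → ε: FIRST = { ε }
  B → A (: FIRST = { '(', 'x' }
Productions for A:
  A → x x x: FIRST = { 'x' }
  A → P: FIRST = { ε }
P has only one production, so no FIRST/FIRST conflict is possible there.

Conflict for B: B → ( and B → A (
  Overlap: { '(' }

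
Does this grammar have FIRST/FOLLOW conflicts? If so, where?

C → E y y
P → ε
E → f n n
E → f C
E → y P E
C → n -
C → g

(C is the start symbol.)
Nullable non-terminals: P.
P has a nullable alternative but only one production, so nothing to check.

C, E have no nullable alternative, so no FIRST/FOLLOW check is needed there.

No FIRST/FOLLOW conflicts found.

Answer: No FIRST/FOLLOW conflicts.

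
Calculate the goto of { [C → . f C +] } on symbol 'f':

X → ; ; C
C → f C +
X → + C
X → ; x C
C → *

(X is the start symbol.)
{ [C → . *], [C → . f C +], [C → f . C +] }

GOTO(I, 'f') = CLOSURE({ [A → αX.β] : [A → α.Xβ] ∈ I, X = 'f' })

Items with dot before 'f', with the dot advanced:
  [C → . f C +] → [C → f . C +]
Closure of the advanced items:
  [C → f . C +] has the dot before C: add [C → . f C +], [C → . *]

GOTO = { [C → . *], [C → . f C +], [C → f . C +] }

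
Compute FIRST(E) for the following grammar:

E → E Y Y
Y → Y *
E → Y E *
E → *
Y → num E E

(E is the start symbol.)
To compute FIRST(E), examine every production with E on the left-hand side, reading each right-hand side left to right until a non-nullable symbol is reached.

FIRST sets of the other non-terminals involved (by the same procedure, iterated to a fixed point):
  FIRST(Y) = { 'num' }

From E → E Y Y:
  - E is the symbol being defined: contributes nothing new
    E is not nullable, so stop
From E → Y E *:
  - Y is a non-terminal: add FIRST(Y) \ {ε} = { 'num' }
    Y is not nullable, so stop
From E → *:
  - '*' is a terminal: add '*' and stop

Collecting: FIRST(E) = { '*', 'num' }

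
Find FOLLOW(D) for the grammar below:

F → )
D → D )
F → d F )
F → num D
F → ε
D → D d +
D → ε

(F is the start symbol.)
To compute FOLLOW(D), find every occurrence of D on a right-hand side N → α D β: add FIRST(β) \ {ε}, and if β is empty or nullable also add FOLLOW(N). Iterate to a fixed point.

In D → D ): D is followed by ')', add FIRST(')') \ {ε} = { ')' }
In F → num D: D is at the end, add FOLLOW(F)
In D → D d +: D is followed by d '+', add FIRST(d '+') \ {ε} = { 'd' }

The FOLLOW sets referred to above (computed the same way, to a fixed point):
  FOLLOW(F) = { $, ')' }

Taking the union: FOLLOW(D) = { $, ')', 'd' }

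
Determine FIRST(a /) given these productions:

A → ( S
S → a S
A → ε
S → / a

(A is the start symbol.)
{ 'a' }

To compute FIRST(a /), process the symbols left to right:
Symbol a is a terminal. Add 'a' and stop.
FIRST(a /) = { 'a' }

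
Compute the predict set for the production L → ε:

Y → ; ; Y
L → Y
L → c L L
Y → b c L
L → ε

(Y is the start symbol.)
PREDICT(L → ε) = (FIRST(RHS) \ {ε}) ∪ (FOLLOW(L) if ε ∈ FIRST(RHS), i.e. RHS ⇒* ε)
The right-hand side is ε (FIRST(ε) = { ε }), so the predict set is FOLLOW(L) = { $, ';', 'b', 'c' }
PREDICT(L → ε) = { $, ';', 'b', 'c' }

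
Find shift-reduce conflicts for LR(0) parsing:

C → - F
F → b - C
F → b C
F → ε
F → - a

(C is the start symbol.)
A shift-reduce conflict occurs when an LR(0) state has both:
  - a complete (reduce) item [A → α .] (dot at the end), and
  - a shift item [B → β . c γ] (dot before a terminal).

Augment with C' → C and build the canonical LR(0) collection (I0 = CLOSURE({[C' → . C]}), then GOTO on every symbol after a dot until no new states appear). It has 11 states:
  I0: { [C → . - F], [C' → . C] }  — shift
  I1: { [C → - . F], [F → . - a], [F → . b - C], [F → . b C], [F → .] }  — shift, reduce
  I2: { [C' → C .] }  — accept
  I3: { [F → - . a] }  — shift
  I4: { [C → - F .] }  — reduce
  I5: { [C → . - F], [F → b . - C], [F → b . C] }  — shift
  I6: { [C → - . F], [C → . - F], [F → . - a], [F → . b - C], [F → . b C], [F → .], [F → b - . C] }  — shift, reduce
  I7: { [F → b C .] }  — reduce
  I8: { [C → - . F], [F → - . a], [F → . - a], [F → . b - C], [F → . b C], [F → .] }  — shift, reduce
  I9: { [F → b - C .] }  — reduce
  I10: { [F → - a .] }  — reduce

I1 contains reduce item [F → .] and shift items [F → . - a], [F → . b - C], [F → . b C] — shift-reduce conflict.
I6 contains reduce item [F → .] and shift items [C → . - F], [F → . - a], [F → . b - C], [F → . b C] — shift-reduce conflict.
I8 contains reduce item [F → .] and shift items [F → . - a], [F → - . a], [F → . b - C], [F → . b C] — shift-reduce conflict.

Answer: Yes — I1: [F → .] vs [F → . - a]; I6: [F → .] vs [C → . - F]; I8: [F → .] vs [F → . - a]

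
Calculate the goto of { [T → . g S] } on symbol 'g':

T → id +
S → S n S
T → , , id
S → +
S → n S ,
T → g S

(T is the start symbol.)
GOTO(I, 'g') = CLOSURE({ [A → αX.β] : [A → α.Xβ] ∈ I, X = 'g' })

Items with dot before 'g', with the dot advanced:
  [T → . g S] → [T → g . S]
Closure of the advanced items:
  [T → g . S] has the dot before S: add [S → . S n S], [S → . +], [S → . n S ,]

GOTO = { [S → . +], [S → . S n S], [S → . n S ,], [T → g . S] }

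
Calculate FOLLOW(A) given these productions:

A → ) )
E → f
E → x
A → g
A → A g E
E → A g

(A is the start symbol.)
{ $, 'g' }

A is the start symbol, so $ ∈ FOLLOW(A).
In A → A g E: A is followed by g E, add FIRST(g E) \ {ε} = { 'g' }
In E → A g: A is followed by g, add FIRST(g) \ {ε} = { 'g' }

Taking the union: FOLLOW(A) = { $, 'g' }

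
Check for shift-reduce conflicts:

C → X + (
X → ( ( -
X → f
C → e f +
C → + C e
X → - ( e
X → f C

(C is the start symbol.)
A shift-reduce conflict occurs when an LR(0) state has both:
  - a complete (reduce) item [A → α .] (dot at the end), and
  - a shift item [B → β . c γ] (dot before a terminal).

Augment with C' → C and build the canonical LR(0) collection (I0 = CLOSURE({[C' → . C]}), then GOTO on every symbol after a dot until no new states appear). It has 19 states:
  I0: { [C → . + C e], [C → . X + (], [C → . e f +], [C' → . C], [X → . ( ( -], [X → . - ( e], [X → . f C], [X → . f] }  — shift
  I1: { [X → ( . ( -] }  — shift
  I2: { [C → + . C e], [C → . + C e], [C → . X + (], [C → . e f +], [X → . ( ( -], [X → . - ( e], [X → . f C], [X → . f] }  — shift
  I3: { [X → - . ( e] }  — shift
  I4: { [C' → C .] }  — accept
  I5: { [C → X . + (] }  — shift
  I6: { [C → e . f +] }  — shift
  I7: { [C → . + C e], [C → . X + (], [C → . e f +], [X → . ( ( -], [X → . - ( e], [X → . f C], [X → . f], [X → f . C], [X → f .] }  — shift, reduce
  I8: { [X → f C .] }  — reduce
  I9: { [C → e f . +] }  — shift
  I10: { [C → e f + .] }  — reduce
  I11: { [C → X + . (] }  — shift
  I12: { [C → X + ( .] }  — reduce
  I13: { [X → - ( . e] }  — shift
  I14: { [X → - ( e .] }  — reduce
  I15: { [C → + C . e] }  — shift
  I16: { [C → + C e .] }  — reduce
  I17: { [X → ( ( . -] }  — shift
  I18: { [X → ( ( - .] }  — reduce

I7 contains reduce item [X → f .] and shift items [C → . + C e], [C → . e f +], [X → . ( ( -], [X → . - ( e], [X → . f], [X → . f C] — shift-reduce conflict.

Answer: Yes — I7: [X → f .] vs [C → . + C e]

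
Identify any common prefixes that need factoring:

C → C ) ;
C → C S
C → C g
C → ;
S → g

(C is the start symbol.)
Yes, C has productions with common prefix 'C'

Left-factoring is needed when two productions for the same non-terminal
share a common prefix on the right-hand side.

Productions for C:
  C → C ) ;
  C → C S
  C → C g
  C → ;

Found common prefix 'C' in productions for C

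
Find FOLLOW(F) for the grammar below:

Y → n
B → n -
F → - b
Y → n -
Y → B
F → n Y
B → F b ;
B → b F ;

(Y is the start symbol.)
To compute FOLLOW(F), find every occurrence of F on a right-hand side N → α F β: add FIRST(β) \ {ε}, and if β is empty or nullable also add FOLLOW(N). Iterate to a fixed point.

In B → F b ;: F is followed by b ';', add FIRST(b ';') \ {ε} = { 'b' }
In B → b F ;: F is followed by ';', add FIRST(';') \ {ε} = { ';' }

Taking the union: FOLLOW(F) = { ';', 'b' }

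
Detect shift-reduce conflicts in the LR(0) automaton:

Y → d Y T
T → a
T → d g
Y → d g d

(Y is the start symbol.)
No shift-reduce conflicts

A shift-reduce conflict occurs when an LR(0) state has both:
  - a complete (reduce) item [A → α .] (dot at the end), and
  - a shift item [B → β . c γ] (dot before a terminal).

Augment with Y' → Y and build the canonical LR(0) collection (I0 = CLOSURE({[Y' → . Y]}), then GOTO on every symbol after a dot until no new states appear). It has 10 states:
  I0: { [Y → . d Y T], [Y → . d g d], [Y' → . Y] }  — shift
  I1: { [Y' → Y .] }  — accept
  I2: { [Y → . d Y T], [Y → . d g d], [Y → d . Y T], [Y → d . g d] }  — shift
  I3: { [T → . a], [T → . d g], [Y → d Y . T] }  — shift
  I4: { [Y → d g . d] }  — shift
  I5: { [Y → d g d .] }  — reduce
  I6: { [Y → d Y T .] }  — reduce
  I7: { [T → a .] }  — reduce
  I8: { [T → d . g] }  — shift
  I9: { [T → d g .] }  — reduce

No state contains both a complete item and a shift item.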